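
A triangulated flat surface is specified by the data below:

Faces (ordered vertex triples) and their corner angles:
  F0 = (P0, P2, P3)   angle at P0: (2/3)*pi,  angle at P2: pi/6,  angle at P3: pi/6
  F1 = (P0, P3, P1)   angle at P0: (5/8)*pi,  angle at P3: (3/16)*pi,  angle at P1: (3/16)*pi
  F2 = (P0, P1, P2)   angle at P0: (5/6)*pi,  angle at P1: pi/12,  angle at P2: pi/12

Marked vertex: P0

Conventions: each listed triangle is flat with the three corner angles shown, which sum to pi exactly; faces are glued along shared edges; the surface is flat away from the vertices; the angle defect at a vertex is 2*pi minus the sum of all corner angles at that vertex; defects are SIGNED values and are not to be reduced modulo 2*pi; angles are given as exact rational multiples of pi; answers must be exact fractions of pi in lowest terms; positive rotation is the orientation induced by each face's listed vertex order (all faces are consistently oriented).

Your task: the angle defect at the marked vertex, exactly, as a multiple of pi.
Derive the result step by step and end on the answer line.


Sum of corner angles at P0: (17/8)*pi
defect = 2*pi - (17/8)*pi

Answer: defect(P0) = -pi/8


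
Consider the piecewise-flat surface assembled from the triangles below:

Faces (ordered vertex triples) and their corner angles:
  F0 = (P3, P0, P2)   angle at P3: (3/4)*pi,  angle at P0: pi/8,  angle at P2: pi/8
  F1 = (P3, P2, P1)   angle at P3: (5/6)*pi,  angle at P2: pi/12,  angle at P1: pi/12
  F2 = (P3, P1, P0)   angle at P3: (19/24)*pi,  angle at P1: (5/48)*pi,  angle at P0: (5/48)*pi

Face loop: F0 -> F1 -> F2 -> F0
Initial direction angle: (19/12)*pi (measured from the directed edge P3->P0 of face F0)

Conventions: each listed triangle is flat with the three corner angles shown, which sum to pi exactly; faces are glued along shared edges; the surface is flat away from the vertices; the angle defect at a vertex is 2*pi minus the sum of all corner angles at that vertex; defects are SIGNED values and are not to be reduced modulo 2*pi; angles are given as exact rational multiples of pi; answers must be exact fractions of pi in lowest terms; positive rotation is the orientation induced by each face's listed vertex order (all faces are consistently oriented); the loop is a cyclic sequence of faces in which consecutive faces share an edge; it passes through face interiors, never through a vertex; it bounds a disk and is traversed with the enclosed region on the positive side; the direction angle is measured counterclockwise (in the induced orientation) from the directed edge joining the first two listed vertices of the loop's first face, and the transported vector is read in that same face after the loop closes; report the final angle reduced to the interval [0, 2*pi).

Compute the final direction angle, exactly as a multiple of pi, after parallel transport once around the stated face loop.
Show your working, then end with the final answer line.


enclosed vertex P3: corner angles sum to (19/8)*pi, defect = 2*pi - (19/8)*pi = (-3/8)*pi
transport around the loop rotates by the sum of enclosed defects; add to the initial angle mod 2*pi
final angle = (19/12)*pi - (3/8)*pi = (29/24)*pi (mod 2*pi)

Answer: final direction angle = (29/24)*pi


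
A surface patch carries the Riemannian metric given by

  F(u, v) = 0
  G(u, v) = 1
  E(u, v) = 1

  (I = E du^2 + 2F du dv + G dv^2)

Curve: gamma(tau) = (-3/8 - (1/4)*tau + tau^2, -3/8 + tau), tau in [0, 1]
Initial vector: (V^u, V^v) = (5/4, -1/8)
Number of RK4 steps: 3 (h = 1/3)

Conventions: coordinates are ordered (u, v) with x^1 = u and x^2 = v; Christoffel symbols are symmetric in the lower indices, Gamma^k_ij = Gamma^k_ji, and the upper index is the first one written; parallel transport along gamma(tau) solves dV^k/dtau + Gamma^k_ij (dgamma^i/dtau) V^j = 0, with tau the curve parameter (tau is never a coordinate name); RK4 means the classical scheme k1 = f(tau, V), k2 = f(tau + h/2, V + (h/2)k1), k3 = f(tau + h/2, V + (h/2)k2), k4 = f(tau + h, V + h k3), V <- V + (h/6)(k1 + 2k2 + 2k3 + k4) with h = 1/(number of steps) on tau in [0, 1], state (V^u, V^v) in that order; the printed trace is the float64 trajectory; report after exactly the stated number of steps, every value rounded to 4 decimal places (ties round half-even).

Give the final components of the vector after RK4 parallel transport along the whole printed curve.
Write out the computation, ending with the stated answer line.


gamma'(tau) = (-1/4 + 2*tau, 1); f(tau, V)^k = -Gamma^k_ij(gamma(tau)) gamma'^i(tau) V^j; h = 1/3; intermediate values shown to 6 dp
curve data and Christoffel symbols at the stage parameters:
  tau = 0.000000: gamma = (-0.375000, -0.375000), gamma' = (-0.250000, 1.000000); Gamma_uuu = 0.000000, Gamma_uuv = 0.000000, Gamma_uvv = 0.000000, Gamma_vuu = 0.000000, Gamma_vuv = 0.000000, Gamma_vvv = 0.000000
  tau = 0.166667: gamma = (-0.388889, -0.208333), gamma' = (0.083333, 1.000000); Gamma_uuu = 0.000000, Gamma_uuv = 0.000000, Gamma_uvv = 0.000000, Gamma_vuu = 0.000000, Gamma_vuv = 0.000000, Gamma_vvv = 0.000000
  tau = 0.333333: gamma = (-0.347222, -0.041667), gamma' = (0.416667, 1.000000); Gamma_uuu = 0.000000, Gamma_uuv = 0.000000, Gamma_uvv = 0.000000, Gamma_vuu = 0.000000, Gamma_vuv = 0.000000, Gamma_vvv = 0.000000
  tau = 0.500000: gamma = (-0.250000, 0.125000), gamma' = (0.750000, 1.000000); Gamma_uuu = 0.000000, Gamma_uuv = 0.000000, Gamma_uvv = 0.000000, Gamma_vuu = 0.000000, Gamma_vuv = 0.000000, Gamma_vvv = 0.000000
  tau = 0.666667: gamma = (-0.097222, 0.291667), gamma' = (1.083333, 1.000000); Gamma_uuu = 0.000000, Gamma_uuv = 0.000000, Gamma_uvv = 0.000000, Gamma_vuu = 0.000000, Gamma_vuv = 0.000000, Gamma_vvv = 0.000000
  tau = 0.833333: gamma = (0.111111, 0.458333), gamma' = (1.416667, 1.000000); Gamma_uuu = 0.000000, Gamma_uuv = 0.000000, Gamma_uvv = 0.000000, Gamma_vuu = 0.000000, Gamma_vuv = 0.000000, Gamma_vvv = 0.000000
  tau = 1.000000: gamma = (0.375000, 0.625000), gamma' = (1.750000, 1.000000); Gamma_uuu = 0.000000, Gamma_uuv = 0.000000, Gamma_uvv = 0.000000, Gamma_vuu = 0.000000, Gamma_vuv = 0.000000, Gamma_vvv = 0.000000
step 0: V^u = 1.2500, V^v = -0.1250
step 1: k1 = (0.000000, 0.000000), k2 = (0.000000, 0.000000), k3 = (0.000000, 0.000000), k4 = (0.000000, 0.000000); V <- V + (h/6)(k1 + 2k2 + 2k3 + k4): V^u = 1.2500, V^v = -0.1250
step 2: k1 = (0.000000, 0.000000), k2 = (0.000000, 0.000000), k3 = (0.000000, 0.000000), k4 = (0.000000, 0.000000); V <- V + (h/6)(k1 + 2k2 + 2k3 + k4): V^u = 1.2500, V^v = -0.1250
step 3: k1 = (0.000000, 0.000000), k2 = (0.000000, 0.000000), k3 = (0.000000, 0.000000), k4 = (0.000000, 0.000000); V <- V + (h/6)(k1 + 2k2 + 2k3 + k4): V^u = 1.2500, V^v = -0.1250

Answer: V^u = 1.2500, V^v = -0.1250


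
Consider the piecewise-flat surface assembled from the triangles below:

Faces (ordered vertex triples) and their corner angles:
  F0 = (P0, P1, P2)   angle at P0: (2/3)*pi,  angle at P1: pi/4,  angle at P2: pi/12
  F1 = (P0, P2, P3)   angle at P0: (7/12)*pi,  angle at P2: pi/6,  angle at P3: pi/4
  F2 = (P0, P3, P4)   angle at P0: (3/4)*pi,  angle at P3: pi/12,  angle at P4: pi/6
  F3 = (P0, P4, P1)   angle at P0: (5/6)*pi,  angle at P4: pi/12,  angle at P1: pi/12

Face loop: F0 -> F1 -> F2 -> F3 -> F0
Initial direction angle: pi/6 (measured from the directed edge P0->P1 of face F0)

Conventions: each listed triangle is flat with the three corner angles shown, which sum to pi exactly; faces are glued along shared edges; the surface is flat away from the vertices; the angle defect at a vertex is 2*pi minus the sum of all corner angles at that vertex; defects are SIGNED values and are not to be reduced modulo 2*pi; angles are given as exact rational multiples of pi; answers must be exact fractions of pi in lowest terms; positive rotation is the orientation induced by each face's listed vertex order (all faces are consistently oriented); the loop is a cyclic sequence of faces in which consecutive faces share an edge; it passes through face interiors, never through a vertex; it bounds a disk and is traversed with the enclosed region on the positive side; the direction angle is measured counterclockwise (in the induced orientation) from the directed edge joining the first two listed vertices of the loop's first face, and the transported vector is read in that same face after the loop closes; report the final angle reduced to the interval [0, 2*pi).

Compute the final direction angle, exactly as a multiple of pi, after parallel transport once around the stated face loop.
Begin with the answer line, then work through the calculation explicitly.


Answer: final direction angle = (4/3)*pi

enclosed vertex P0: corner angles sum to (17/6)*pi, defect = 2*pi - (17/6)*pi = (-5/6)*pi
final direction = starting direction + enclosed defect total, reduced mod 2*pi (induced orientation)
final angle = pi/6 - (5/6)*pi = (4/3)*pi (mod 2*pi)


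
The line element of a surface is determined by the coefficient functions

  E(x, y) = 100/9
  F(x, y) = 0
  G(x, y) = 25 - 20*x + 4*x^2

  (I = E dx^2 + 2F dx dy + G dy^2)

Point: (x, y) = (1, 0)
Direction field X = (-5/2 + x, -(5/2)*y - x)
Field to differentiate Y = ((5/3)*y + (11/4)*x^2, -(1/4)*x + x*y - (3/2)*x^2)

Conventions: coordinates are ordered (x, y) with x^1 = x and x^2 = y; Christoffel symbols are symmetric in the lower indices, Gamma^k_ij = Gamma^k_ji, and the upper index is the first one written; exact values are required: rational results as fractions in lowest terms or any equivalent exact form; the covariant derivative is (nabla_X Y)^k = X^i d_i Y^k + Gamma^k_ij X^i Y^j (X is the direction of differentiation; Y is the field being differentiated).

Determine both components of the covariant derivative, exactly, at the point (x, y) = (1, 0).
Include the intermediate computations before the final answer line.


E = 100/9, F = 0, G = 9 at the point
E_x = 0, E_y = 0, F_x = 0, F_y = 0, G_x = -12, G_y = 0
EG - F^2 = 100;  g^inv = (1/100) * [[9, 0], [0, 100/9]]
first-kind symbols [ij,l] = (1/2)(d_i g_jl + d_j g_il - d_l g_ij): [xx,x] = E_x/2 = 0, [xx,y] = F_x - E_y/2 = 0, [xy,x] = E_y/2 = 0, [xy,y] = G_x/2 = -6, [yy,x] = F_y - G_x/2 = 6, [yy,y] = G_y/2 = 0
Gamma^x_ij = (G*[ij,x] - F*[ij,y])/(EG - F^2), Gamma^y_ij = (E*[ij,y] - F*[ij,x])/(EG - F^2)
Gamma_xxx = 0, Gamma_xxy = 0, Gamma_xyy = 27/50, Gamma_yxx = 0, Gamma_yxy = -2/3, Gamma_yyy = 0
X = (-3/2, -1), Y = (11/4, -7/4) at the point

Answer: (nabla_X Y)^x = -5383/600, (nabla_X Y)^y = 95/24


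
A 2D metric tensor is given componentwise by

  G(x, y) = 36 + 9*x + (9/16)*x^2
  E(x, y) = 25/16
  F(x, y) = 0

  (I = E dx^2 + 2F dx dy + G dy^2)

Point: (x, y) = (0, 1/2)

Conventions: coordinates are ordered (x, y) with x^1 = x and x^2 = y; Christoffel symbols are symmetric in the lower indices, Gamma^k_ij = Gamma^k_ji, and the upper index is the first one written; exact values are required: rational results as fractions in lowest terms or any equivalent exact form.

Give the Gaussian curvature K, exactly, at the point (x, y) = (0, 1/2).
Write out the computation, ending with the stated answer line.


E = 25/16, F = 0, G = 36, EG - F^2 = 225/4 at the point
E_x = 0, E_y = 0, F_x = 0, F_y = 0, G_x = 9, G_y = 0
E_yy = 0, F_xy = 0, G_xx = 9/8
The intrinsic route: Brioschi's K = (det M1 - det M2)/(EG - F^2)^2.
M1 = [[-E_yy/2 + F_xy - G_xx/2, E_x/2, F_x - E_y/2], [F_y - G_x/2, E, F], [G_y/2, F, G]] = [[-9/16, 0, 0], [-9/2, 25/16, 0], [0, 0, 36]]; det M1 = -2025/64
M2 = [[0, E_y/2, G_x/2], [E_y/2, E, F], [G_x/2, F, G]] = [[0, 0, 9/2], [0, 25/16, 0], [9/2, 0, 36]]; det M2 = -2025/64
det M1 - det M2 = 0; K = 0 / (225/4)^2 = 0

Answer: K = 0


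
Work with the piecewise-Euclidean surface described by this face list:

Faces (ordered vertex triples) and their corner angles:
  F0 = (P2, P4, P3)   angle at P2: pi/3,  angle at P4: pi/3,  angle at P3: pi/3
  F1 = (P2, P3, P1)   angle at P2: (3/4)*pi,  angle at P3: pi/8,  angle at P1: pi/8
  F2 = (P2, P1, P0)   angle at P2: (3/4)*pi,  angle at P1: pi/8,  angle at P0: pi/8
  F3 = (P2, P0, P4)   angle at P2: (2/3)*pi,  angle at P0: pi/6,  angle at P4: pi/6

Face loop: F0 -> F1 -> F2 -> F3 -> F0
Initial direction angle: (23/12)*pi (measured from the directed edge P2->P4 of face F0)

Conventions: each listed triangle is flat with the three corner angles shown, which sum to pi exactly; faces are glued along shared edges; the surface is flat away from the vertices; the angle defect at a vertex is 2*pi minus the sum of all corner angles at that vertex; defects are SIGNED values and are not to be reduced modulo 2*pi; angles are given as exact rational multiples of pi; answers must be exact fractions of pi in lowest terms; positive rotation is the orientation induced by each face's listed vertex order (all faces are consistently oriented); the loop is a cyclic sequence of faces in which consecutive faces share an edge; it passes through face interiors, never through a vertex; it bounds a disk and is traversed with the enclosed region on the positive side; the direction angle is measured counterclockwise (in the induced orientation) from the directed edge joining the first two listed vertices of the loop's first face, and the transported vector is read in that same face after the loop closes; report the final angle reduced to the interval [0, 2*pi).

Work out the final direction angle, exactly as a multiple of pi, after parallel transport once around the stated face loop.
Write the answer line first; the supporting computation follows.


Answer: final direction angle = (17/12)*pi

enclosed vertex P2: corner angles sum to (5/2)*pi, defect = 2*pi - (5/2)*pi = -pi/2
summing the enclosed defects onto the initial angle, mod 2*pi in the induced orientation:
final angle = (23/12)*pi - pi/2 = (17/12)*pi (mod 2*pi)


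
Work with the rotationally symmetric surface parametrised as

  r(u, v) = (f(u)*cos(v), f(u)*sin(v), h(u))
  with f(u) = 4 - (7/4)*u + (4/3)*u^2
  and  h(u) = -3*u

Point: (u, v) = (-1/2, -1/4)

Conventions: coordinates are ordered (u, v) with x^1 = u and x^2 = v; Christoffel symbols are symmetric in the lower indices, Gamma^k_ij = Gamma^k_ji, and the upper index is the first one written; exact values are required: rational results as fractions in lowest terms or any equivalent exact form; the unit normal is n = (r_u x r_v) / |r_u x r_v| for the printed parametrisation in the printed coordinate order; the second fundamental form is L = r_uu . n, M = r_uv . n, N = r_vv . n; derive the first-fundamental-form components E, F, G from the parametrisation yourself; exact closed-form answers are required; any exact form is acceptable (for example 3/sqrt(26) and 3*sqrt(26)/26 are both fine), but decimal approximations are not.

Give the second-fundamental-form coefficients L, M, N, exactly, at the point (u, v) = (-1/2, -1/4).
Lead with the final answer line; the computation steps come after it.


Answer: L = 96*sqrt(2665)/2665, M = 0, N = -75*sqrt(2665)/1066

f = 125/24, f' = -37/12, f'' = 8/3, h' = -3, h'' = 0
E = 2665/144, F = 0, G = 15625/576; answer radicand W^2 = 2665/144
unnormalised second-form numerators: l = 8, m = 0, n = -125/8; L = l/sqrt(2665/144), and similarly M = m/sqrt(W^2), N = n/sqrt(W^2)


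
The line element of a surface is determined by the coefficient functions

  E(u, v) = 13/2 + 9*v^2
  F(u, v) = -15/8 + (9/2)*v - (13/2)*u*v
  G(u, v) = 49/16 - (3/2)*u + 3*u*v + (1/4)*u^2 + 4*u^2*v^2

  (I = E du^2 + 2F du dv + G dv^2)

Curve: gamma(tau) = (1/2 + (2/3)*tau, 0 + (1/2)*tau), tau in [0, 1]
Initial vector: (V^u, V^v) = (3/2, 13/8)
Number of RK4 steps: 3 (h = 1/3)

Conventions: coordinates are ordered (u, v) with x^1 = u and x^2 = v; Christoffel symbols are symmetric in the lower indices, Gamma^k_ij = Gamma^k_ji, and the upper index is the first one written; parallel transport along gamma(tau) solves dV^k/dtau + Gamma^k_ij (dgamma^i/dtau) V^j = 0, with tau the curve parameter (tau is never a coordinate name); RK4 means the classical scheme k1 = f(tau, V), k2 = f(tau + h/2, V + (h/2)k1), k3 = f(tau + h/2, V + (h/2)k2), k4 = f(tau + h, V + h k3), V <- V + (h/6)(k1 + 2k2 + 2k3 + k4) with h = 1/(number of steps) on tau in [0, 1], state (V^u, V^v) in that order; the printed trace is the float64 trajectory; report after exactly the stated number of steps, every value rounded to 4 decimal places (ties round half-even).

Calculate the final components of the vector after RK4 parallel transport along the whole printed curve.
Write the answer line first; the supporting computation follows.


Answer: V^u = 1.0963, V^v = 1.7235

gamma'(tau) = (2/3, 1/2); f(tau, V)^k = -Gamma^k_ij(gamma(tau)) gamma'^i(tau) V^j; h = 1/3; intermediate values shown to 6 dp
curve data and Christoffel symbols at the stage parameters:
  tau = 0.000000: gamma = (0.500000, 0.000000), gamma' = (0.666667, 0.500000); Gamma_uuu = 0.000000, Gamma_uuv = -0.098296, Gamma_uvv = 0.491481, Gamma_vuu = 0.000000, Gamma_vuv = -0.340760, Gamma_vvv = 0.703801
  tau = 0.166667: gamma = (0.611111, 0.083333), gamma' = (0.666667, 0.500000); Gamma_uuu = -0.190535, Gamma_uuv = 0.078000, Gamma_uvv = 0.343834, Gamma_vuu = -0.682890, Gamma_vuv = -0.130051, Gamma_vvv = 0.695452
  tau = 0.333333: gamma = (0.722222, 0.166667), gamma' = (0.666667, 0.500000); Gamma_uuu = -0.366898, Gamma_uuv = 0.248450, Gamma_uvv = 0.211674, Gamma_vuu = -1.298391, Gamma_vuv = 0.092816, Gamma_vvv = 0.725616
  tau = 0.500000: gamma = (0.833333, 0.250000), gamma' = (0.666667, 0.500000); Gamma_uuu = -0.535031, Gamma_uuv = 0.416895, Gamma_uvv = 0.093358, Gamma_vuu = -1.795796, Gamma_vuv = 0.329973, Gamma_vvv = 0.768797
  tau = 0.666667: gamma = (0.944444, 0.333333), gamma' = (0.666667, 0.500000); Gamma_uuu = -0.686983, Gamma_uuv = 0.582744, Gamma_uvv = -0.013906, Gamma_vuu = -2.127939, Gamma_vuv = 0.566052, Gamma_vvv = 0.801412
  tau = 0.833333: gamma = (1.055556, 0.416667), gamma' = (0.666667, 0.500000); Gamma_uuu = -0.807120, Gamma_uuv = 0.740256, Gamma_uvv = -0.114311, Gamma_vuu = -2.276274, Gamma_vuv = 0.775961, Gamma_vvv = 0.808520
  tau = 1.000000: gamma = (1.166667, 0.500000), gamma' = (0.666667, 0.500000); Gamma_uuu = -0.882333, Gamma_uuv = 0.880366, Gamma_uvv = -0.211790, Gamma_vuu = -2.259632, Gamma_vuv = 0.937522, Gamma_vvv = 0.786880
step 0: V^u = 1.5000, V^v = 1.6250
step 1: k1 = (-0.219119, 0.052889), k2 = (-0.237019, 0.334960), k3 = (-0.247808, 0.321136), k4 = (-0.299582, 0.425538); V <- V + (h/6)(k1 + 2k2 + 2k3 + k4): V^u = 1.4173, V^v = 1.7245
step 2: k1 = (-0.297538, 0.428682), k2 = (-0.380222, 0.326358), k3 = (-0.376729, 0.322440), k4 = (-0.483746, 0.041497); V <- V + (h/6)(k1 + 2k2 + 2k3 + k4): V^u = 1.2898, V^v = 1.8227
step 3: k1 = (-0.480531, 0.046514), k2 = (-0.595537, -0.320459), k3 = (-0.572068, -0.285744), k4 = (-0.668214, -0.618812); V <- V + (h/6)(k1 + 2k2 + 2k3 + k4): V^u = 1.0963, V^v = 1.7235


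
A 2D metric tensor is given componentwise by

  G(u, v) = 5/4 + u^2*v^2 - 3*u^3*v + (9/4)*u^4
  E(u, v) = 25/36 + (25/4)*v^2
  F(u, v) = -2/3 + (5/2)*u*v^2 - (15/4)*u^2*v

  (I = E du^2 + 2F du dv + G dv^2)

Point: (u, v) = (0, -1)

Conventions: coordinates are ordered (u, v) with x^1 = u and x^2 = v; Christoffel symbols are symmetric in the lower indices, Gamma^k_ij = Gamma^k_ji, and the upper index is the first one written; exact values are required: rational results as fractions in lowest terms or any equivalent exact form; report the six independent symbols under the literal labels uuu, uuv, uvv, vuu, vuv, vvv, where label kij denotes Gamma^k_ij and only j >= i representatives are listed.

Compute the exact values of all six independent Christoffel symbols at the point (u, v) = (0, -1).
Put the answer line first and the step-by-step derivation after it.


Answer: Gamma_uuu = 420/593, Gamma_uuv = -1125/1186, Gamma_uvv = 0, Gamma_vuu = 4375/593, Gamma_vuv = -300/593, Gamma_vvv = 0

E = 125/18, F = -2/3, G = 5/4 at the point
E_u = 0, E_v = -25/2, F_u = 5/2, F_v = 0, G_u = 0, G_v = 0
EG - F^2 = 593/72;  g^inv = (72/593) * [[5/4, 2/3], [2/3, 125/18]]
first-kind symbols [ij,l] = (1/2)(d_i g_jl + d_j g_il - d_l g_ij): [uu,u] = E_u/2 = 0, [uu,v] = F_u - E_v/2 = 35/4, [uv,u] = E_v/2 = -25/4, [uv,v] = G_u/2 = 0, [vv,u] = F_v - G_u/2 = 0, [vv,v] = G_v/2 = 0
Gamma^u_ij = (G*[ij,u] - F*[ij,v])/(EG - F^2), Gamma^v_ij = (E*[ij,v] - F*[ij,u])/(EG - F^2)


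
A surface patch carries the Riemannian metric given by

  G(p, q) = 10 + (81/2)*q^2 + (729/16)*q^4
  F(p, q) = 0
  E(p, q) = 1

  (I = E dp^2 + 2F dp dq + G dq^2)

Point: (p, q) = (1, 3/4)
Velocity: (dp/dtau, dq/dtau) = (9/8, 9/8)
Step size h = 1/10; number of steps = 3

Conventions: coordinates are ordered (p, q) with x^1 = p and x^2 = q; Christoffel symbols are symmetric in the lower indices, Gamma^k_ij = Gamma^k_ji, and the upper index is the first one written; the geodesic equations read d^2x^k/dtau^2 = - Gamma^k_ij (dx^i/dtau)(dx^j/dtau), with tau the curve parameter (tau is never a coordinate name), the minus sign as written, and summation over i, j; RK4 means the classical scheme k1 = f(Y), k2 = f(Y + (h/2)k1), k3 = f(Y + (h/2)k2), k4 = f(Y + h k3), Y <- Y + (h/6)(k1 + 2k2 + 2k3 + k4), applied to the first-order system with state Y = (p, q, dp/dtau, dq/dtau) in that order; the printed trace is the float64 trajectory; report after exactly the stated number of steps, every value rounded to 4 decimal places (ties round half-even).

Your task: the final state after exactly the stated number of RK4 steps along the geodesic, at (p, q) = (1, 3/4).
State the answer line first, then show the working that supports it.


Answer: p = 1.3375, q = 1.0253, dp/dtau = 1.1250, dq/dtau = 0.7618

f(Y) = (dp/dtau, dq/dtau, -Gamma^p_ij Y'^i Y'^j, -Gamma^q_ij Y'^i Y'^j) with the Gammas evaluated at the stage position; h = 0.100000; intermediate values shown to 6 dp
step 0: p = 1.0000, q = 0.7500, dp/dtau = 1.1250, dq/dtau = 1.1250
step 1:
  k1: at (p, q) = (1.000000, 0.750000), (dp/dtau, dq/dtau) = (1.125000, 1.125000); Gamma_ppp = 0.000000, Gamma_ppq = 0.000000, Gamma_pqq = 0.000000, Gamma_qpp = 0.000000, Gamma_qpq = 0.000000, Gamma_qqq = 1.458093; k1 = (1.125000, 1.125000, 0.000000, -1.845399)
  k2: at (p, q) = (1.056250, 0.806250), (dp/dtau, dq/dtau) = (1.125000, 1.032730); Gamma_ppp = 0.000000, Gamma_ppq = 0.000000, Gamma_pqq = 0.000000, Gamma_qpp = 0.000000, Gamma_qpq = 0.000000, Gamma_qqq = 1.446790; k2 = (1.125000, 1.032730, 0.000000, -1.543046)
  k3: at (p, q) = (1.056250, 0.801637), (dp/dtau, dq/dtau) = (1.125000, 1.047848); Gamma_ppp = 0.000000, Gamma_ppq = 0.000000, Gamma_pqq = 0.000000, Gamma_qpp = 0.000000, Gamma_qpq = 0.000000, Gamma_qqq = 1.447970; k3 = (1.125000, 1.047848, 0.000000, -1.589849)
  k4: at (p, q) = (1.112500, 0.854785), (dp/dtau, dq/dtau) = (1.125000, 0.966015); Gamma_ppp = 0.000000, Gamma_ppq = 0.000000, Gamma_pqq = 0.000000, Gamma_qpp = 0.000000, Gamma_qpq = 0.000000, Gamma_qqq = 1.432065; k4 = (1.125000, 0.966015, 0.000000, -1.336382)
  Y <- Y + (h/6)(k1 + 2k2 + 2k3 + k4): p = 1.1125, q = 0.8542, dp/dtau = 1.1250, dq/dtau = 0.9675
step 2:
  k1: at (p, q) = (1.112500, 0.854203), (dp/dtau, dq/dtau) = (1.125000, 0.967540); Gamma_ppp = 0.000000, Gamma_ppq = 0.000000, Gamma_pqq = 0.000000, Gamma_qpp = 0.000000, Gamma_qpq = 0.000000, Gamma_qqq = 1.432265; k1 = (1.125000, 0.967540, 0.000000, -1.340793)
  k2: at (p, q) = (1.168750, 0.902580), (dp/dtau, dq/dtau) = (1.125000, 0.900501); Gamma_ppp = 0.000000, Gamma_ppq = 0.000000, Gamma_pqq = 0.000000, Gamma_qpp = 0.000000, Gamma_qpq = 0.000000, Gamma_qqq = 1.414119; k2 = (1.125000, 0.900501, 0.000000, -1.146711)
  k3: at (p, q) = (1.168750, 0.899228), (dp/dtau, dq/dtau) = (1.125000, 0.910205); Gamma_ppp = 0.000000, Gamma_ppq = 0.000000, Gamma_pqq = 0.000000, Gamma_qpp = 0.000000, Gamma_qpq = 0.000000, Gamma_qqq = 1.415471; k3 = (1.125000, 0.910205, 0.000000, -1.172679)
  k4: at (p, q) = (1.225000, 0.945223), (dp/dtau, dq/dtau) = (1.125000, 0.850273); Gamma_ppp = 0.000000, Gamma_ppq = 0.000000, Gamma_pqq = 0.000000, Gamma_qpp = 0.000000, Gamma_qpq = 0.000000, Gamma_qqq = 1.395888; k4 = (1.125000, 0.850273, 0.000000, -1.009176)
  Y <- Y + (h/6)(k1 + 2k2 + 2k3 + k4): p = 1.2250, q = 0.9449, dp/dtau = 1.1250, dq/dtau = 0.8511
step 3:
  k1: at (p, q) = (1.225000, 0.944857), (dp/dtau, dq/dtau) = (1.125000, 0.851061); Gamma_ppp = 0.000000, Gamma_ppq = 0.000000, Gamma_pqq = 0.000000, Gamma_qpp = 0.000000, Gamma_qpq = 0.000000, Gamma_qqq = 1.396053; k1 = (1.125000, 0.851061, 0.000000, -1.011168)
  k2: at (p, q) = (1.281250, 0.987410), (dp/dtau, dq/dtau) = (1.125000, 0.800503); Gamma_ppp = 0.000000, Gamma_ppq = 0.000000, Gamma_pqq = 0.000000, Gamma_qpp = 0.000000, Gamma_qpq = 0.000000, Gamma_qqq = 1.376291; k2 = (1.125000, 0.800503, 0.000000, -0.881934)
  k3: at (p, q) = (1.281250, 0.984882), (dp/dtau, dq/dtau) = (1.125000, 0.806965); Gamma_ppp = 0.000000, Gamma_ppq = 0.000000, Gamma_pqq = 0.000000, Gamma_qpp = 0.000000, Gamma_qpq = 0.000000, Gamma_qqq = 1.377502; k3 = (1.125000, 0.806965, 0.000000, -0.897018)
  k4: at (p, q) = (1.337500, 1.025553), (dp/dtau, dq/dtau) = (1.125000, 0.761360); Gamma_ppp = 0.000000, Gamma_ppq = 0.000000, Gamma_pqq = 0.000000, Gamma_qpp = 0.000000, Gamma_qpq = 0.000000, Gamma_qqq = 1.357564; k4 = (1.125000, 0.761360, 0.000000, -0.786937)
  Y <- Y + (h/6)(k1 + 2k2 + 2k3 + k4): p = 1.3375, q = 1.0253, dp/dtau = 1.1250, dq/dtau = 0.7618


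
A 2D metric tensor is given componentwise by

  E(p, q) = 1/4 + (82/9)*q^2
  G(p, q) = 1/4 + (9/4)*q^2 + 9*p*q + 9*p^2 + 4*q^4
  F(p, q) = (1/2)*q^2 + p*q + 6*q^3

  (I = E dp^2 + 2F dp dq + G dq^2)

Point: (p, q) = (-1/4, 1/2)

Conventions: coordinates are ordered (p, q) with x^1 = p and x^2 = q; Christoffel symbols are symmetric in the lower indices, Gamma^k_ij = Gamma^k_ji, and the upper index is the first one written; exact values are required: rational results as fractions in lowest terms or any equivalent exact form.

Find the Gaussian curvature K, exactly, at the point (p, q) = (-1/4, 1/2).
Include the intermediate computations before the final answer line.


E = 91/36, F = 3/4, G = 1/2, EG - F^2 = 101/144 at the point
E_p = 0, E_q = 82/9, F_p = 1/2, F_q = 19/4, G_p = 0, G_q = 2
E_qq = 164/9, F_pq = 1, G_pp = 18
Using the Brioschi determinant formula for K from the metric derivatives:
M1 = [[-E_qq/2 + F_pq - G_pp/2, E_p/2, F_p - E_q/2], [F_q - G_p/2, E, F], [G_q/2, F, G]] = [[-154/9, 0, -73/18], [19/4, 91/36, 3/4], [1, 3/4, 1/2]]; det M1 = -1555/96
M2 = [[0, E_q/2, G_p/2], [E_q/2, E, F], [G_p/2, F, G]] = [[0, 41/9, 0], [41/9, 91/36, 3/4], [0, 3/4, 1/2]]; det M2 = -1681/162
det M1 - det M2 = -15089/2592; K = -15089/2592 / (101/144)^2 = -120712/10201

Answer: K = -120712/10201


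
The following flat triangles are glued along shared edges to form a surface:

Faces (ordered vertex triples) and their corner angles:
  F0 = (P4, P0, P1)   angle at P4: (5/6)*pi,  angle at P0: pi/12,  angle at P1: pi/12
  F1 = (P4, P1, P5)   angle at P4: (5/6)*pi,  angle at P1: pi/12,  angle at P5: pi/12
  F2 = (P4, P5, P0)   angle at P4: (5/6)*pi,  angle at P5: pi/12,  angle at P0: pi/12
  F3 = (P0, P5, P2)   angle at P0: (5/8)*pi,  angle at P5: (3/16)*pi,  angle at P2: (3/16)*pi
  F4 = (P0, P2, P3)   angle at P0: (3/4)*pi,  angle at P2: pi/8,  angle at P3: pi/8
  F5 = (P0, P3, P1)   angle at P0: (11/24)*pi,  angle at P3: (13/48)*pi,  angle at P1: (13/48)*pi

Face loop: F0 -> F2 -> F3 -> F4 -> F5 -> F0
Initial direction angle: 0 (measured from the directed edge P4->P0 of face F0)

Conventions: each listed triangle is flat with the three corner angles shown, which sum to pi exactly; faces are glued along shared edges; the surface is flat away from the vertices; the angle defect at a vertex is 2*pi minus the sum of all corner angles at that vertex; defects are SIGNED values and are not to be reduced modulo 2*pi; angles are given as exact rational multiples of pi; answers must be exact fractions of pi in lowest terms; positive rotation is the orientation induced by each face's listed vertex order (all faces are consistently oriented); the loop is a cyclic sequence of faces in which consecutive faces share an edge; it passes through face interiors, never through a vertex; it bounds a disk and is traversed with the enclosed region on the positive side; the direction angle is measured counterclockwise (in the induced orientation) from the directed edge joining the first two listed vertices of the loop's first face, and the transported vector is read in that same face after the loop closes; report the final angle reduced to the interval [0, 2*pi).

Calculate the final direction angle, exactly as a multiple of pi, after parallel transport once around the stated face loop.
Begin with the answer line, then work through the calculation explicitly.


Answer: final direction angle = 0

enclosed vertex P0: corner angles sum to 2*pi, defect = 2*pi - 2*pi = 0
adding the enclosed defects to the starting angle (mod 2*pi, induced orientation) gives the holonomy
final angle = 0 + 0 = 0 (mod 2*pi)


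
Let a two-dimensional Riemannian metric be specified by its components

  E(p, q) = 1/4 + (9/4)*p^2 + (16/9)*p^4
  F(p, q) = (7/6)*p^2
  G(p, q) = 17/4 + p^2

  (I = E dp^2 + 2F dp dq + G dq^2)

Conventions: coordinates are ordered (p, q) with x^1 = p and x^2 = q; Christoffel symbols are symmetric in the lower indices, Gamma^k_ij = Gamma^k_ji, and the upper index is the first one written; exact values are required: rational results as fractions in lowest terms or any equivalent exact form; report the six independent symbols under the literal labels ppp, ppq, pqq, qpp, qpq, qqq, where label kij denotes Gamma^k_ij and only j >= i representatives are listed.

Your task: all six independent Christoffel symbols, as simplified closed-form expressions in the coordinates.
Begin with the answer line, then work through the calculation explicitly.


Answer: Gamma_ppp = (512*p^5 + 2108*p^3 + 1377*p)/(256*p^6 + 1216*p^4 + 1413*p^2 + 153), Gamma_ppq = -168*p^3/(256*p^6 + 1216*p^4 + 1413*p^2 + 153), Gamma_pqq = (-144*p^3 - 612*p)/(256*p^6 + 1216*p^4 + 1413*p^2 + 153), Gamma_qpp = (378*p^3 + 84*p)/(256*p^6 + 1216*p^4 + 1413*p^2 + 153), Gamma_qpq = (256*p^5 + 324*p^3 + 36*p)/(256*p^6 + 1216*p^4 + 1413*p^2 + 153), Gamma_qqq = 168*p^3/(256*p^6 + 1216*p^4 + 1413*p^2 + 153)

E = 1/4 + (9/4)*p^2 + (16/9)*p^4; F = (7/6)*p^2; G = 17/4 + p^2
Gamma^k_ij = (1/2) g^{kl} (d_i g_jl + d_j g_il - d_l g_ij), with g^inv = (1/(EG-F^2)) [[G, -F], [-F, E]]
first partials: E_p = (9/2)*p + (64/9)*p^3, E_q = 0, F_p = (7/3)*p, F_q = 0, G_p = 2*p, G_q = 0
D = EG - F^2 = 17/16 + (157/16)*p^2 + (76/9)*p^4 + (16/9)*p^6
expanded: Gamma^p_pp = (G E_p - 2F F_p + F E_q)/(2D), Gamma^p_pq = (G E_q - F G_p)/(2D), Gamma^p_qq = (2G F_q - G G_p - F G_q)/(2D), Gamma^q_pp = (2E F_p - E E_q - F E_p)/(2D), Gamma^q_pq = (E G_p - F E_q)/(2D), Gamma^q_qq = (E G_q - 2F F_q + F G_p)/(2D); substitute and cancel common factors


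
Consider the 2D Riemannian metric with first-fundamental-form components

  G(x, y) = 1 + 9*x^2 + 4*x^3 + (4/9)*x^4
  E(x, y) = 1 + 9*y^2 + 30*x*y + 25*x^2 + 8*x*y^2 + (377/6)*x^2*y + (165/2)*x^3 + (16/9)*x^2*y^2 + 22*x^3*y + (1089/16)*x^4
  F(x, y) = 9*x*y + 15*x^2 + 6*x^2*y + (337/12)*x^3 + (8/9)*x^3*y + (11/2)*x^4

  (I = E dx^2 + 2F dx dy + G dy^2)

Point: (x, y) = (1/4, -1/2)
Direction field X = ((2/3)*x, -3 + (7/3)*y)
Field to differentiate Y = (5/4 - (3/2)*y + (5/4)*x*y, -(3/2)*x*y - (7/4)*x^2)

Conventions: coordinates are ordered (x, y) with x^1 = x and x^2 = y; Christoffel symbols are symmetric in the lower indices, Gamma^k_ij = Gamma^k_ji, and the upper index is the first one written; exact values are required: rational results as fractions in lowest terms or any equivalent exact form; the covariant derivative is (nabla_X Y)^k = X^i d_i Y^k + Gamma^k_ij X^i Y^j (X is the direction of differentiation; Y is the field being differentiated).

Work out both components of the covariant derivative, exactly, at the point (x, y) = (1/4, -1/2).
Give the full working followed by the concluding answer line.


E = 37225/36864, F = 361/4608, G = 937/576 at the point
E_x = 3857/2304, E_y = 95/144, F_x = 1349/192, F_y = 95/36, G_x = 95/18, G_y = 0
EG - F^2 = 60329/36864;  g^inv = (36864/60329) * [[937/576, -361/4608], [-361/4608, 37225/36864]]
first-kind symbols [ij,l] = (1/2)(d_i g_jl + d_j g_il - d_l g_ij): [xx,x] = E_x/2 = 3857/4608, [xx,y] = F_x - E_y/2 = 3857/576, [xy,x] = E_y/2 = 95/288, [xy,y] = G_x/2 = 95/36, [yy,x] = F_y - G_x/2 = 0, [yy,y] = G_y/2 = 0
Gamma^x_ij = (G*[ij,x] - F*[ij,y])/(EG - F^2), Gamma^y_ij = (E*[ij,y] - F*[ij,x])/(EG - F^2)
Gamma_xxx = 30856/60329, Gamma_xxy = 12160/60329, Gamma_xyy = 0, Gamma_yxx = 246848/60329, Gamma_yxy = 97280/60329, Gamma_yyy = 0
X = (1/6, -25/6), Y = (59/32, 5/64) at the point

Answer: (nabla_X Y)^x = 20233/5856, (nabla_X Y)^y = -4669/488


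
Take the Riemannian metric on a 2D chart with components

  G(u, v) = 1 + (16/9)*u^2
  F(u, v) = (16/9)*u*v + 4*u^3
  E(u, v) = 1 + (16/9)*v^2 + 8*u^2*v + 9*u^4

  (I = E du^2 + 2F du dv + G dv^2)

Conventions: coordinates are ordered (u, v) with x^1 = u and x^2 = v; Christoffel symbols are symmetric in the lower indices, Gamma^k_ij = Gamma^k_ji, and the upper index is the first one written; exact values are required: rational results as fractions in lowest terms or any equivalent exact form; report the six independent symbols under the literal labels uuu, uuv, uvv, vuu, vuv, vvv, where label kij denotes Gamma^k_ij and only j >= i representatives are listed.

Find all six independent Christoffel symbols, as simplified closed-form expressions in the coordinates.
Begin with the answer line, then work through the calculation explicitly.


Answer: Gamma_uuu = (162*u^3 + 72*u*v)/(81*u^4 + 72*u^2*v + 16*u^2 + 16*v^2 + 9), Gamma_uuv = (36*u^2 + 16*v)/(81*u^4 + 72*u^2*v + 16*u^2 + 16*v^2 + 9), Gamma_uvv = 0, Gamma_vuu = 72*u^2/(81*u^4 + 72*u^2*v + 16*u^2 + 16*v^2 + 9), Gamma_vuv = 16*u/(81*u^4 + 72*u^2*v + 16*u^2 + 16*v^2 + 9), Gamma_vvv = 0

E = 1 + (16/9)*v^2 + 8*u^2*v + 9*u^4; F = (16/9)*u*v + 4*u^3; G = 1 + (16/9)*u^2
Gamma^k_ij = (1/2) g^{kl} (d_i g_jl + d_j g_il - d_l g_ij), with g^inv = (1/(EG-F^2)) [[G, -F], [-F, E]]
first partials: E_u = 16*u*v + 36*u^3, E_v = (32/9)*v + 8*u^2, F_u = (16/9)*v + 12*u^2, F_v = (16/9)*u, G_u = (32/9)*u, G_v = 0
D = EG - F^2 = 1 + (16/9)*v^2 + (16/9)*u^2 + 8*u^2*v + 9*u^4
expanded: Gamma^u_uu = (G E_u - 2F F_u + F E_v)/(2D), Gamma^u_uv = (G E_v - F G_u)/(2D), Gamma^u_vv = (2G F_v - G G_u - F G_v)/(2D), Gamma^v_uu = (2E F_u - E E_v - F E_u)/(2D), Gamma^v_uv = (E G_u - F E_v)/(2D), Gamma^v_vv = (E G_v - 2F F_v + F G_u)/(2D); substitute and cancel common factors


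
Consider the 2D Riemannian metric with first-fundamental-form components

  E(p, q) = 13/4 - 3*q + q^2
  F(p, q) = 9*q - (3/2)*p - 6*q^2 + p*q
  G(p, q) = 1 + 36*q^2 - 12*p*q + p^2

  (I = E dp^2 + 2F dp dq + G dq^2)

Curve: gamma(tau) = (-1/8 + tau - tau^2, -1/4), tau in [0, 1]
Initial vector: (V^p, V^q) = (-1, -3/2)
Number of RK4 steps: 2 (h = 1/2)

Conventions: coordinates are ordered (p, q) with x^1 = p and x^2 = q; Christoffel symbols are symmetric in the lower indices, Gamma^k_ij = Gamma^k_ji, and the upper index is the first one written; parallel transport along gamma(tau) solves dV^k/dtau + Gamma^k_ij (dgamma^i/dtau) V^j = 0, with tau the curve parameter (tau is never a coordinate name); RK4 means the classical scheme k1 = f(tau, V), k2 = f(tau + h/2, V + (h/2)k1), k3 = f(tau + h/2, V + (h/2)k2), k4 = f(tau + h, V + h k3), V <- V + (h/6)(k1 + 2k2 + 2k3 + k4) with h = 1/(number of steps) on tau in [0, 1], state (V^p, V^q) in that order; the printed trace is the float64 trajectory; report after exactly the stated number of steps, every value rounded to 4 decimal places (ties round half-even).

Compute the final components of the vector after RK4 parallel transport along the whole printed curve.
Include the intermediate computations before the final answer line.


gamma'(tau) = (1 - 2*tau, 0); f(tau, V)^k = -Gamma^k_ij(gamma(tau)) gamma'^i(tau) V^j; h = 1/2; intermediate values shown to 6 dp
curve data and Christoffel symbols at the stage parameters:
  tau = 0.000000: gamma = (-0.125000, -0.250000), gamma' = (1.000000, 0.000000); Gamma_ppp = 0.000000, Gamma_ppq = -0.293963, Gamma_pqq = 1.763780, Gamma_qpp = 0.000000, Gamma_qpq = 0.230971, Gamma_qqq = -1.385827
  tau = 0.250000: gamma = (0.062500, -0.250000), gamma' = (0.500000, 0.000000); Gamma_ppp = 0.000000, Gamma_ppq = -0.269069, Gamma_pqq = 1.614414, Gamma_qpp = 0.000000, Gamma_qpq = 0.240240, Gamma_qqq = -1.441441
  tau = 0.500000: gamma = (0.125000, -0.250000), gamma' = (0.000000, 0.000000); Gamma_ppp = 0.000000, Gamma_ppq = -0.261072, Gamma_pqq = 1.566434, Gamma_qpp = 0.000000, Gamma_qpq = 0.242424, Gamma_qqq = -1.454545
  tau = 0.750000: gamma = (0.062500, -0.250000), gamma' = (-0.500000, 0.000000); Gamma_ppp = 0.000000, Gamma_ppq = -0.269069, Gamma_pqq = 1.614414, Gamma_qpp = 0.000000, Gamma_qpq = 0.240240, Gamma_qqq = -1.441441
  tau = 1.000000: gamma = (-0.125000, -0.250000), gamma' = (-1.000000, 0.000000); Gamma_ppp = 0.000000, Gamma_ppq = -0.293963, Gamma_pqq = 1.763780, Gamma_qpp = 0.000000, Gamma_qpq = 0.230971, Gamma_qqq = -1.385827
step 0: V^p = -1.0000, V^q = -1.5000
step 1: k1 = (-0.440945, 0.346457), k2 = (-0.190149, 0.169776), k3 = (-0.196092, 0.175082), k4 = (0.000000, 0.000000); V <- V + (h/6)(k1 + 2k2 + 2k3 + k4): V^p = -1.1011, V^q = -1.4137
step 2: k1 = (0.000000, 0.000000), k2 = (0.190185, -0.169808), k3 = (0.195896, -0.174907), k4 = (0.441270, -0.346712); V <- V + (h/6)(k1 + 2k2 + 2k3 + k4): V^p = -1.0000, V^q = -1.5000

Answer: V^p = -1.0000, V^q = -1.5000


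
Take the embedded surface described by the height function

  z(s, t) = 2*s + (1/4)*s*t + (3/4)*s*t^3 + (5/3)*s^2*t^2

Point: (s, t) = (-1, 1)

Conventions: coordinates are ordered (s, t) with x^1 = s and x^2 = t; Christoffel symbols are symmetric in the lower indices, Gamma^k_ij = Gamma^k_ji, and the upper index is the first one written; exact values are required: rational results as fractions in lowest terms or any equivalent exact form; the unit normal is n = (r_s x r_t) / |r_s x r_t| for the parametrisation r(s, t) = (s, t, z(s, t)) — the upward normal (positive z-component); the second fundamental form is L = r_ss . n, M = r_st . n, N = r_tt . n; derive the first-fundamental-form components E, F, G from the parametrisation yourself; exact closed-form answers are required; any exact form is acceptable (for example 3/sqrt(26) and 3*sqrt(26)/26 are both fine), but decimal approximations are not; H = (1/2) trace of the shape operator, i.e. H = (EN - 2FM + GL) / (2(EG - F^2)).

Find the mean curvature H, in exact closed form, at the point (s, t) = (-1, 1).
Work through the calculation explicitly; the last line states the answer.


z_s = -1/3, z_t = 5/6, z_ss = 10/3, z_st = -25/6, z_tt = -7/6
E = 10/9, F = -5/18, G = 61/36; answer radicand W^2 = 65/36
unnormalised second-form numerators: l = 10/3, m = -25/6, n = -7/6; L = l/sqrt(65/36), and similarly M = m/sqrt(W^2), N = n/sqrt(W^2)
H = (E*n - 2*F*m + G*l) / (2*(EG - F^2)*sqrt(W^2)); E*n - 2*F*m + G*l = 55/27, EG - F^2 = 65/36, so H = (22/39)/sqrt(65/36)

Answer: H = 44*sqrt(65)/845


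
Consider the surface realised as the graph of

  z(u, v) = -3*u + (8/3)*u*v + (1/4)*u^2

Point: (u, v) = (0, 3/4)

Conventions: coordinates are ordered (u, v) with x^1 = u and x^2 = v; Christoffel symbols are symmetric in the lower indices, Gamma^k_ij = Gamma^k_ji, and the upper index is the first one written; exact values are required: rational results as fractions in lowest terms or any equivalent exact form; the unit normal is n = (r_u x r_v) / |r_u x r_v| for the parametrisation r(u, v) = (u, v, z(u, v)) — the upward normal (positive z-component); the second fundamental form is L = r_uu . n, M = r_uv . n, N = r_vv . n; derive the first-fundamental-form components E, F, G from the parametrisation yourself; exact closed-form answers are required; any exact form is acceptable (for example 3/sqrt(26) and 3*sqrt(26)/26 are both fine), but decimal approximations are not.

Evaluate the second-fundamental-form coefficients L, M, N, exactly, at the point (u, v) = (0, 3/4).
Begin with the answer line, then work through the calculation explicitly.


Answer: L = sqrt(2)/4, M = 4*sqrt(2)/3, N = 0

z_u = -1, z_v = 0, z_uu = 1/2, z_uv = 8/3, z_vv = 0
E = 2, F = 0, G = 1; answer radicand W^2 = 2
unnormalised second-form numerators: l = 1/2, m = 8/3, n = 0; L = l/sqrt(2), and similarly M = m/sqrt(W^2), N = n/sqrt(W^2)


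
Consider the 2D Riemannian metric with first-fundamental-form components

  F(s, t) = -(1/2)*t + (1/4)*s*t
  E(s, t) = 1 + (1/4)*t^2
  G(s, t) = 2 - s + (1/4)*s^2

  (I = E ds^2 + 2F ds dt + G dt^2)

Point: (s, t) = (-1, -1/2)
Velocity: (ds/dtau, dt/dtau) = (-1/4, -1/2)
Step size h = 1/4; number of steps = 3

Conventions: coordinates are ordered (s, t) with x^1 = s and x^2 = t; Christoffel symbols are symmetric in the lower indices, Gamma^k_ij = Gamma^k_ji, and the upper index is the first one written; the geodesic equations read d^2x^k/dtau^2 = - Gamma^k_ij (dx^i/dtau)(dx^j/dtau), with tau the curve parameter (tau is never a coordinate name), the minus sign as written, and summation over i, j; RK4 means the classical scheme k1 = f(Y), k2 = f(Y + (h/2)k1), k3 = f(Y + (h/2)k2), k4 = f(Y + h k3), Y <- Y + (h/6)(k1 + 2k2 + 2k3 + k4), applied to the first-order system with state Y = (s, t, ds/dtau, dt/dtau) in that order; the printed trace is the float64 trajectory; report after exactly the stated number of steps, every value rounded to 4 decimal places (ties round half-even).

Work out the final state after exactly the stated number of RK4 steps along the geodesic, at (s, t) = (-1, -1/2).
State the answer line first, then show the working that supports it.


Answer: s = -1.1845, t = -0.8599, ds/dtau = -0.2415, dt/dtau = -0.4610

f(Y) = (ds/dtau, dt/dtau, -Gamma^s_ij Y'^i Y'^j, -Gamma^t_ij Y'^i Y'^j) with the Gammas evaluated at the stage position; h = 0.250000; intermediate values shown to 6 dp
step 0: s = -1.0000, t = -0.5000, ds/dtau = -0.2500, dt/dtau = -0.5000
step 1:
  k1: at (s, t) = (-1.000000, -0.500000), (ds/dtau, dt/dtau) = (-0.250000, -0.500000); Gamma_sss = 0.000000, Gamma_sst = -0.037736, Gamma_stt = 0.000000, Gamma_tss = 0.000000, Gamma_tst = -0.226415, Gamma_ttt = 0.000000; k1 = (-0.250000, -0.500000, 0.009434, 0.056604)
  k2: at (s, t) = (-1.031250, -0.562500), (ds/dtau, dt/dtau) = (-0.248821, -0.492925); Gamma_sss = 0.000000, Gamma_sst = -0.041652, Gamma_stt = 0.000000, Gamma_tss = 0.000000, Gamma_tst = -0.224456, Gamma_ttt = 0.000000; k2 = (-0.248821, -0.492925, 0.010217, 0.055059)
  k3: at (s, t) = (-1.031103, -0.561616), (ds/dtau, dt/dtau) = (-0.248723, -0.493118); Gamma_sss = 0.000000, Gamma_sst = -0.041592, Gamma_stt = 0.000000, Gamma_tss = 0.000000, Gamma_tst = -0.224476, Gamma_ttt = 0.000000; k3 = (-0.248723, -0.493118, 0.010202, 0.055064)
  k4: at (s, t) = (-1.062181, -0.623279), (ds/dtau, dt/dtau) = (-0.247449, -0.486234); Gamma_sss = 0.000000, Gamma_sst = -0.045279, Gamma_stt = 0.000000, Gamma_tss = 0.000000, Gamma_tst = -0.222454, Gamma_ttt = 0.000000; k4 = (-0.247449, -0.486234, 0.010896, 0.053531)
  Y <- Y + (h/6)(k1 + 2k2 + 2k3 + k4): s = -1.0622, t = -0.6233, ds/dtau = -0.2475, dt/dtau = -0.4862
step 2:
  k1: at (s, t) = (-1.062189, -0.623263), (ds/dtau, dt/dtau) = (-0.247451, -0.486234); Gamma_sss = 0.000000, Gamma_sst = -0.045277, Gamma_stt = 0.000000, Gamma_tss = 0.000000, Gamma_tst = -0.222455, Gamma_ttt = 0.000000; k1 = (-0.247451, -0.486234, 0.010895, 0.053531)
  k2: at (s, t) = (-1.093120, -0.684043), (ds/dtau, dt/dtau) = (-0.246089, -0.479543); Gamma_sss = 0.000000, Gamma_sst = -0.048737, Gamma_stt = 0.000000, Gamma_tss = 0.000000, Gamma_tst = -0.220381, Gamma_ttt = 0.000000; k2 = (-0.246089, -0.479543, 0.011503, 0.052015)
  k3: at (s, t) = (-1.092950, -0.683206), (ds/dtau, dt/dtau) = (-0.246013, -0.479732); Gamma_sss = 0.000000, Gamma_sst = -0.048685, Gamma_stt = 0.000000, Gamma_tss = 0.000000, Gamma_tst = -0.220404, Gamma_ttt = 0.000000; k3 = (-0.246013, -0.479732, 0.011492, 0.052024)
  k4: at (s, t) = (-1.123692, -0.743196), (ds/dtau, dt/dtau) = (-0.244578, -0.473228); Gamma_sss = 0.000000, Gamma_sst = -0.051936, Gamma_stt = 0.000000, Gamma_tss = 0.000000, Gamma_tst = -0.218291, Gamma_ttt = 0.000000; k4 = (-0.244578, -0.473228, 0.012022, 0.050530)
  Y <- Y + (h/6)(k1 + 2k2 + 2k3 + k4): s = -1.1237, t = -0.7432, ds/dtau = -0.2446, dt/dtau = -0.4732
step 3:
  k1: at (s, t) = (-1.123699, -0.743180), (ds/dtau, dt/dtau) = (-0.244580, -0.473228); Gamma_sss = 0.000000, Gamma_sst = -0.051935, Gamma_stt = 0.000000, Gamma_tss = 0.000000, Gamma_tst = -0.218291, Gamma_ttt = 0.000000; k1 = (-0.244580, -0.473228, 0.012022, 0.050531)
  k2: at (s, t) = (-1.154271, -0.802334), (ds/dtau, dt/dtau) = (-0.243077, -0.466912); Gamma_sss = 0.000000, Gamma_sst = -0.054980, Gamma_stt = 0.000000, Gamma_tss = 0.000000, Gamma_tst = -0.216147, Gamma_ttt = 0.000000; k2 = (-0.243077, -0.466912, 0.012480, 0.049064)
  k3: at (s, t) = (-1.154084, -0.801544), (ds/dtau, dt/dtau) = (-0.243020, -0.467095); Gamma_sss = 0.000000, Gamma_sst = -0.054935, Gamma_stt = 0.000000, Gamma_tss = 0.000000, Gamma_tst = -0.216171, Gamma_ttt = 0.000000; k3 = (-0.243020, -0.467095, 0.012472, 0.049077)
  k4: at (s, t) = (-1.184454, -0.859954), (ds/dtau, dt/dtau) = (-0.241462, -0.460959); Gamma_sss = 0.000000, Gamma_sst = -0.057792, Gamma_stt = 0.000000, Gamma_tss = 0.000000, Gamma_tst = -0.214005, Gamma_ttt = 0.000000; k4 = (-0.241462, -0.460959, 0.012865, 0.047639)
  Y <- Y + (h/6)(k1 + 2k2 + 2k3 + k4): s = -1.1845, t = -0.8599, ds/dtau = -0.2415, dt/dtau = -0.4610
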